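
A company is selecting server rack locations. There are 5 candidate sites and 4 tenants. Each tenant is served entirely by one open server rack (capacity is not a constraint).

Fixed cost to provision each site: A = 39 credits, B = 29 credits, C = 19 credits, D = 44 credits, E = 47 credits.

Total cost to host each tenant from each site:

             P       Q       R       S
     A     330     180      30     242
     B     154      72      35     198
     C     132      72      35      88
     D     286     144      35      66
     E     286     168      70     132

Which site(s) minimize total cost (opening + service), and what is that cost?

For any fixed open set, each tenant goes to its cheapest open site; total = fixed + service.
{C}: P→C 132, Q→C 72, R→C 35, S→C 88. Service 327; fixed 19; total 346.
{C, D}: service 305 + fixed 63 = 368
{B, C}: service 327 + fixed 48 = 375
{A, B, C, D, E}: service 300 + fixed 178 = 478
No other subset beats 346.

Open C only; minimum total cost 346.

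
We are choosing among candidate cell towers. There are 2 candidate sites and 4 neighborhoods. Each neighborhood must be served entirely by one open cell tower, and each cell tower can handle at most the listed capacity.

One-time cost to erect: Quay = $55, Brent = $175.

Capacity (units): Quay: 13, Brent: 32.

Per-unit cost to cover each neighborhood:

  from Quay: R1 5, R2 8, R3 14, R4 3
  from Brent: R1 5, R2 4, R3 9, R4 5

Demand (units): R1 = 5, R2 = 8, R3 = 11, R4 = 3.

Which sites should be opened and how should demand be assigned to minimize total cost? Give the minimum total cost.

Minimum total cost: 346

Open {Brent}: R1→Brent 5·5=25, R2→Brent 4·8=32, R3→Brent 9·11=99, R4→Brent 5·3=15.
Loads: Brent carries 27/32. Service 171; fixed 175; total 346.
Next best feasible plan costs 395.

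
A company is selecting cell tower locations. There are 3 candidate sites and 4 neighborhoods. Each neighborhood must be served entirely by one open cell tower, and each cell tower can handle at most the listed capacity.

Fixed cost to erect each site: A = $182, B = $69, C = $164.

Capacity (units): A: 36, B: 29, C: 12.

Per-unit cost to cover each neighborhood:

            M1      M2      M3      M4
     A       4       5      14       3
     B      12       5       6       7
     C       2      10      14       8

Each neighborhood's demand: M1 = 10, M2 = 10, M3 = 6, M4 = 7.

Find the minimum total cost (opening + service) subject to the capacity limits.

Minimum total cost: 377

Open {A}: M1→A 4·10=40, M2→A 5·10=50, M3→A 14·6=84, M4→A 3·7=21.
Loads: A carries 33/36. Service 195; fixed 182; total 377.
Next best feasible plan costs 388.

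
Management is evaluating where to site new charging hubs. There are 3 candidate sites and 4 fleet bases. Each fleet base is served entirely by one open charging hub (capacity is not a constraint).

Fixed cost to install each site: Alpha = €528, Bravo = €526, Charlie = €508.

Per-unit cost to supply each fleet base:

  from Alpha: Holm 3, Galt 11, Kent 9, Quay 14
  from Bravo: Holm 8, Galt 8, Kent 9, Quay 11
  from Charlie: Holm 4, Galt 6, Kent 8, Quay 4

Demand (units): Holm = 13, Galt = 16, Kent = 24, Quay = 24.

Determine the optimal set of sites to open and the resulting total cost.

Open Charlie only; minimum total cost 944.

For any fixed open set, each fleet base goes to its cheapest open site; total = fixed + service.
{Charlie}: Holm→Charlie 4·13=52, Galt→Charlie 6·16=96, Kent→Charlie 8·24=192, Quay→Charlie 4·24=96. Service 436; fixed 508; total 944.
{Bravo}: service 712 + fixed 526 = 1238
{Alpha}: service 767 + fixed 528 = 1295
{Alpha, Bravo, Charlie}: Holm→Alpha 3·13=39, Galt→Charlie 6·16=96, Kent→Charlie 8·24=192, Quay→Charlie 4·24=96. Service 423; fixed 1562; total 1985.
No other subset beats 944.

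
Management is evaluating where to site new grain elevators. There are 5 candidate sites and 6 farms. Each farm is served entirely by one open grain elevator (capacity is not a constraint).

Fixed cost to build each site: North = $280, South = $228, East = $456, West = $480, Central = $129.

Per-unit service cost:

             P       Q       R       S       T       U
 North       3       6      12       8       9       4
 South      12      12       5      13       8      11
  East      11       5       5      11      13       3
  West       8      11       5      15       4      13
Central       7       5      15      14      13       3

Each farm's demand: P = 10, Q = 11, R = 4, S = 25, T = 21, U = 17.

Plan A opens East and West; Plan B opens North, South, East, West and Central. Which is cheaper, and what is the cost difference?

Plan A: {East, West}: P→West 8·10=80, Q→East 5·11=55, R→East 5·4=20, S→East 11·25=275, T→West 4·21=84, U→East 3·17=51. Service 565; fixed 936; total 1501.
Plan B: {North, South, East, West, Central}: P→North 3·10=30, Q→East 5·11=55, R→South 5·4=20, S→North 8·25=200, T→West 4·21=84, U→East 3·17=51. Service 440; fixed 1573; total 2013.
Difference: |1501 − 2013| = 512.

Plan A is cheaper by 512.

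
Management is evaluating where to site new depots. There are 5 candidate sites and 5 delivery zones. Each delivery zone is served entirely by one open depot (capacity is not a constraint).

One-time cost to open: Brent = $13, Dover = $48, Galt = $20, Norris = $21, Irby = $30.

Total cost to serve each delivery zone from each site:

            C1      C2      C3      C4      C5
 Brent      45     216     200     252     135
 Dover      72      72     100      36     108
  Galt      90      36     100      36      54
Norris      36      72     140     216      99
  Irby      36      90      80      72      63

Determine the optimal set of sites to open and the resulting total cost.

Open Galt and Irby; minimum total cost 292.

For any fixed open set, each delivery zone goes to its cheapest open site; total = fixed + service.
{Galt, Irby}: C1→Irby 36, C2→Galt 36, C3→Irby 80, C4→Galt 36, C5→Galt 54. Service 242; fixed 50; total 292.
{Galt, Norris}: service 262 + fixed 41 = 303
{Brent, Galt}: C1→Brent 45, C2→Galt 36, C3→Galt 100, C4→Galt 36, C5→Galt 54. Service 271; fixed 33; total 304.
{Brent, Dover, Galt, Norris, Irby}: C1→Norris 36, C2→Galt 36, C3→Irby 80, C4→Dover 36, C5→Galt 54. Service 242; fixed 132; total 374.
No other subset beats 292.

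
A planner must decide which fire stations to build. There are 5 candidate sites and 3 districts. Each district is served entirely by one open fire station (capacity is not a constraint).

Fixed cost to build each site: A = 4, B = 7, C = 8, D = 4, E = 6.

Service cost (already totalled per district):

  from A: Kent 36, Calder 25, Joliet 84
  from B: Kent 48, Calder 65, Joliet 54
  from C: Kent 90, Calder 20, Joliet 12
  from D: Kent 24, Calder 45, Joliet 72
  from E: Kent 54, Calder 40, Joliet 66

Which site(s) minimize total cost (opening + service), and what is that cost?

Open C and D; minimum total cost 68.

For any fixed open set, each district goes to its cheapest open site; total = fixed + service.
{C, D}: Kent→D 24, Calder→C 20, Joliet→C 12. Service 56; fixed 12; total 68.
{A, C, D}: service 56 + fixed 16 = 72
{C, D, E}: service 56 + fixed 18 = 74
{A, B, C, D, E}: service 56 + fixed 29 = 85
No other subset beats 68.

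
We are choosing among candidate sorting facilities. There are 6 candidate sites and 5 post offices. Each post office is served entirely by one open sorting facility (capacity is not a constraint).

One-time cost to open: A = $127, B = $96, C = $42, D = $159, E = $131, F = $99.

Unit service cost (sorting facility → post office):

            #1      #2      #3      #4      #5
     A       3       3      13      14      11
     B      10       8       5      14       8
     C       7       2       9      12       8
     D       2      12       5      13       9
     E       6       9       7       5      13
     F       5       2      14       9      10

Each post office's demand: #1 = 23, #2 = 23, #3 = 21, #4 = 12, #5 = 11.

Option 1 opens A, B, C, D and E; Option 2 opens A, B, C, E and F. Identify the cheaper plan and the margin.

Option 2 is cheaper by 37.

Option 1: {A, B, C, D, E}: #1→D 2·23=46, #2→C 2·23=46, #3→B 5·21=105, #4→E 5·12=60, #5→B 8·11=88. Service 345; fixed 555; total 900.
Option 2: {A, B, C, E, F}: #1→A 3·23=69, #2→C 2·23=46, #3→B 5·21=105, #4→E 5·12=60, #5→B 8·11=88. Service 368; fixed 495; total 863.
Difference: |900 − 863| = 37.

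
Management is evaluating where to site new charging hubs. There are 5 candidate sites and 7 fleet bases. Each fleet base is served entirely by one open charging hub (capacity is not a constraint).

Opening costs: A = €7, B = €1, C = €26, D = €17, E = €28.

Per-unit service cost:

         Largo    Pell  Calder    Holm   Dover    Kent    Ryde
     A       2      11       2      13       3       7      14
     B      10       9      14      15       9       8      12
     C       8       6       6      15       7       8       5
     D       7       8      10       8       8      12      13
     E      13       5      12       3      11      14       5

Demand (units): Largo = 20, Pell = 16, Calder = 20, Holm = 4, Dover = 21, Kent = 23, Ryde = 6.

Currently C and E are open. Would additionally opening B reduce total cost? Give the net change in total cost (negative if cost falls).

No — net change +1 (cost rises by 1).

Current service cost with {C, E}: 733.
Adding B: each fleet base re-picks its cheapest; new service cost 733, saving 0.
Extra fixed cost: 1. Net change = 1 − 0 = 1.
(Totals: 787 → 788.)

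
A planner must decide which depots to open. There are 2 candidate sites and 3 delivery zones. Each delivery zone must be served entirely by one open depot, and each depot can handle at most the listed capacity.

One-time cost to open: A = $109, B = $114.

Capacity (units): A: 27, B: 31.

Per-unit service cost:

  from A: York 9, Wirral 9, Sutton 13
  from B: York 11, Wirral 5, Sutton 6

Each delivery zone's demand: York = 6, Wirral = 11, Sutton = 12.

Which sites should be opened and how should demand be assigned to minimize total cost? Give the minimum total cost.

Minimum total cost: 307

Open {B}: York→B 11·6=66, Wirral→B 5·11=55, Sutton→B 6·12=72.
Loads: B carries 29/31. Service 193; fixed 114; total 307.
Next best feasible plan costs 404.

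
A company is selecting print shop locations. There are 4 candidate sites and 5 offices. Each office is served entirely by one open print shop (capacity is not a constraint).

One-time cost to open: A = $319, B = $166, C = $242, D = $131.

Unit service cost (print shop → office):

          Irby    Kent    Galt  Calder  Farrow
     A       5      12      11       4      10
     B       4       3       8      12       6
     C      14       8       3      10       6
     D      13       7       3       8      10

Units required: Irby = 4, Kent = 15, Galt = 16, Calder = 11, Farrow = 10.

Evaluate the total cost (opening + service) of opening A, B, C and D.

Each office is assigned to its cheapest site among the open ones.
{A, B, C, D}: Irby→B 4·4=16, Kent→B 3·15=45, Galt→C 3·16=48, Calder→A 4·11=44, Farrow→B 6·10=60. Service 213; fixed 858; total 1071.

Total cost: 1071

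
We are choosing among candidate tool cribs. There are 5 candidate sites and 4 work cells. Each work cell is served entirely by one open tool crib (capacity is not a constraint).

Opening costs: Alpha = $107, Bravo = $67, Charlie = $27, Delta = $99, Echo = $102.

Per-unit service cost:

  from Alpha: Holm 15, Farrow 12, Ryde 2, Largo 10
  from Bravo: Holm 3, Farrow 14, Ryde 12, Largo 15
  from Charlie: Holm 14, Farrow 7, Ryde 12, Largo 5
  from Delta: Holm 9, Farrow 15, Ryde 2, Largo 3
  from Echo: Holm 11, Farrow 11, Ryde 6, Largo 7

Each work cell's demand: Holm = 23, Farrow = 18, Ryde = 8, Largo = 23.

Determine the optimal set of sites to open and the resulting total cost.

For any fixed open set, each work cell goes to its cheapest open site; total = fixed + service.
{Bravo, Charlie, Delta}: Holm→Bravo 3·23=69, Farrow→Charlie 7·18=126, Ryde→Delta 2·8=16, Largo→Delta 3·23=69. Service 280; fixed 193; total 473.
{Bravo, Charlie}: service 406 + fixed 94 = 500
{Alpha, Bravo, Charlie}: service 326 + fixed 201 = 527
{Alpha, Bravo, Charlie, Delta, Echo}: service 280 + fixed 402 = 682
No other subset beats 473.

Open Bravo, Charlie and Delta; minimum total cost 473.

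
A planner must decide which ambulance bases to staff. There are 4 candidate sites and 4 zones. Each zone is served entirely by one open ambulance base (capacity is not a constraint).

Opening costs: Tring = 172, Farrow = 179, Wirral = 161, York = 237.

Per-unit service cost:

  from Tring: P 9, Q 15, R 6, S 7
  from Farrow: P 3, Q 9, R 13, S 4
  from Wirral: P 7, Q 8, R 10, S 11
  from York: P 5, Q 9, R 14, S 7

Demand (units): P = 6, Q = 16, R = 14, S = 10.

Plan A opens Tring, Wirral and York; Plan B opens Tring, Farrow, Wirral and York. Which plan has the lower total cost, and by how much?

Plan A: {Tring, Wirral, York}: P→York 5·6=30, Q→Wirral 8·16=128, R→Tring 6·14=84, S→Tring 7·10=70. Service 312; fixed 570; total 882.
Plan B: {Tring, Farrow, Wirral, York}: P→Farrow 3·6=18, Q→Wirral 8·16=128, R→Tring 6·14=84, S→Farrow 4·10=40. Service 270; fixed 749; total 1019.
Difference: |882 − 1019| = 137.

Plan A is cheaper by 137.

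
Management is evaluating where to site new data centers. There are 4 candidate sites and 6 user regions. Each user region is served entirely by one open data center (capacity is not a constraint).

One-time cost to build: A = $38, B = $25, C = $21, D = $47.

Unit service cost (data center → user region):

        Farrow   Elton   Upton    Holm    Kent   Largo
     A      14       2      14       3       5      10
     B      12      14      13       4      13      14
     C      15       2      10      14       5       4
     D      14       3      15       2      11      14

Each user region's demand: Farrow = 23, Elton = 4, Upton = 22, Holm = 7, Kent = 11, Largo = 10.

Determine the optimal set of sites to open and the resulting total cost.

Open B and C; minimum total cost 673.

For any fixed open set, each user region goes to its cheapest open site; total = fixed + service.
{B, C}: Farrow→B 12·23=276, Elton→C 2·4=8, Upton→C 10·22=220, Holm→B 4·7=28, Kent→C 5·11=55, Largo→C 4·10=40. Service 627; fixed 46; total 673.
{A, B, C}: service 620 + fixed 84 = 704
{B, C, D}: service 613 + fixed 93 = 706
{A, B, C, D}: Farrow→B 12·23=276, Elton→A 2·4=8, Upton→C 10·22=220, Holm→D 2·7=14, Kent→A 5·11=55, Largo→C 4·10=40. Service 613; fixed 131; total 744.
No other subset beats 673.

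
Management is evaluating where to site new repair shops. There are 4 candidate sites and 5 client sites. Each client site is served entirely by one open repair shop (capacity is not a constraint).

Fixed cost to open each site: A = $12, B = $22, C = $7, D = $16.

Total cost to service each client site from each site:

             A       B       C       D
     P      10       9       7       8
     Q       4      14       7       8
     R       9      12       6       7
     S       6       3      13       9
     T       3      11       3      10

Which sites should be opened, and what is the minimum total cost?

For any fixed open set, each client site goes to its cheapest open site; total = fixed + service.
{C}: P→C 7, Q→C 7, R→C 6, S→C 13, T→C 3. Service 36; fixed 7; total 43.
{A}: P→A 10, Q→A 4, R→A 9, S→A 6, T→A 3. Service 32; fixed 12; total 44.
{A, C}: service 26 + fixed 19 = 45
{A, B, C, D}: service 23 + fixed 57 = 80
No other subset beats 43.

Open C only; minimum total cost 43.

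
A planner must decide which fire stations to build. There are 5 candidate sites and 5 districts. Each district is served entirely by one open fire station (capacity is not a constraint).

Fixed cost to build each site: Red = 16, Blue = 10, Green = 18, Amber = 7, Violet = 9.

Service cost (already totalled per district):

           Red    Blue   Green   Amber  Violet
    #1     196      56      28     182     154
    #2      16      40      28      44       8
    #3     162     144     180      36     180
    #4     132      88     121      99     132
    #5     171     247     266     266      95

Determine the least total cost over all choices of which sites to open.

For any fixed open set, each district goes to its cheapest open site; total = fixed + service.
{Blue, Green, Amber, Violet}: #1→Green 28, #2→Violet 8, #3→Amber 36, #4→Blue 88, #5→Violet 95. Service 255; fixed 44; total 299.
{Green, Amber, Violet}: service 266 + fixed 34 = 300
{Blue, Amber, Violet}: #1→Blue 56, #2→Violet 8, #3→Amber 36, #4→Blue 88, #5→Violet 95. Service 283; fixed 26; total 309.
{Red, Blue, Green, Amber, Violet}: service 255 + fixed 60 = 315
No other subset beats 299.

Minimum total cost: 299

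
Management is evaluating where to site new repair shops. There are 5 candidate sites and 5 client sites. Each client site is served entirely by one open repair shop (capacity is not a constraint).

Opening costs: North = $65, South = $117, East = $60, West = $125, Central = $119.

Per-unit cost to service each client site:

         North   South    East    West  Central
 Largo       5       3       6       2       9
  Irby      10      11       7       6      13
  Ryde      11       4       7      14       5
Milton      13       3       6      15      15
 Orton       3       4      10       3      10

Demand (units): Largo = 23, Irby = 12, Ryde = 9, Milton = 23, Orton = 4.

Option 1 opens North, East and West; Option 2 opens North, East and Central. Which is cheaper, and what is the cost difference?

Option 1: {North, East, West}: Largo→West 2·23=46, Irby→West 6·12=72, Ryde→East 7·9=63, Milton→East 6·23=138, Orton→North 3·4=12. Service 331; fixed 250; total 581.
Option 2: {North, East, Central}: Largo→North 5·23=115, Irby→East 7·12=84, Ryde→Central 5·9=45, Milton→East 6·23=138, Orton→North 3·4=12. Service 394; fixed 244; total 638.
Difference: |581 − 638| = 57.

Option 1 is cheaper by 57.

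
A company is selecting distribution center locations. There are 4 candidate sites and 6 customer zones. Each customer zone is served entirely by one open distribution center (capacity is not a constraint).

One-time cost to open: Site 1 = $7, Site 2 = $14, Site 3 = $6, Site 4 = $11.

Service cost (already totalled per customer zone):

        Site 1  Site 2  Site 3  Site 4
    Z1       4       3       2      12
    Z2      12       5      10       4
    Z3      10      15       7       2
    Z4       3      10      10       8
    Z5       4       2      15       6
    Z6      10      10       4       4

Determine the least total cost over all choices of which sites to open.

Minimum total cost: 39

For any fixed open set, each customer zone goes to its cheapest open site; total = fixed + service.
{Site 1, Site 4}: Z1→Site 1 4, Z2→Site 4 4, Z3→Site 4 2, Z4→Site 1 3, Z5→Site 1 4, Z6→Site 4 4. Service 21; fixed 18; total 39.
{Site 1, Site 3}: service 30 + fixed 13 = 43
{Site 1, Site 3, Site 4}: service 19 + fixed 24 = 43
{Site 1, Site 2, Site 3, Site 4}: Z1→Site 3 2, Z2→Site 4 4, Z3→Site 4 2, Z4→Site 1 3, Z5→Site 2 2, Z6→Site 3 4. Service 17; fixed 38; total 55.
(All 15 nonempty subsets were checked; Site 1 and Site 4 is lowest.)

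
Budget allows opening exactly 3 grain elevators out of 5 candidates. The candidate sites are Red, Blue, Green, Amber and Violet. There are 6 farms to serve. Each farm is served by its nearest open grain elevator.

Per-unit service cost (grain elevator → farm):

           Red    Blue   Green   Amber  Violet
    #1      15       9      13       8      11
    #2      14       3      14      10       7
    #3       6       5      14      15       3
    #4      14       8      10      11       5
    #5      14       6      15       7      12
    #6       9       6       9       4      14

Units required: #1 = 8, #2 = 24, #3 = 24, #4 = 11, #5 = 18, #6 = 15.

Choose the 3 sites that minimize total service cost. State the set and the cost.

With exactly 3 open, each farm uses its cheapest among the chosen.
{Blue, Amber, Violet}: #1→Amber 8·8=64, #2→Blue 3·24=72, #3→Violet 3·24=72, #4→Violet 5·11=55, #5→Blue 6·18=108, #6→Amber 4·15=60. Service cost 431.
{Red, Blue, Violet}: service cost 469
{Blue, Green, Violet}: service cost 469
Among all 10 size-3 choices, {Blue, Amber, Violet} is lowest.

Choose Blue, Amber and Violet; total service cost 431.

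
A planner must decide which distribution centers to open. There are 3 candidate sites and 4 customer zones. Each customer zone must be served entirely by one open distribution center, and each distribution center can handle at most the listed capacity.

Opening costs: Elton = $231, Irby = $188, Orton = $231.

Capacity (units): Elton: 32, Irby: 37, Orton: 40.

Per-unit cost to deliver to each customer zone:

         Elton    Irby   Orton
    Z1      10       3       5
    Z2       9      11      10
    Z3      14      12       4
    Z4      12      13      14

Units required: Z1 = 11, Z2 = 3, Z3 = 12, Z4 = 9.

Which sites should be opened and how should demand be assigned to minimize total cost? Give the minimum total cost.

Open {Orton}: Z1→Orton 5·11=55, Z2→Orton 10·3=30, Z3→Orton 4·12=48, Z4→Orton 14·9=126.
Loads: Orton carries 35/40. Service 259; fixed 231; total 490.
Next best feasible plan costs 515.

Minimum total cost: 490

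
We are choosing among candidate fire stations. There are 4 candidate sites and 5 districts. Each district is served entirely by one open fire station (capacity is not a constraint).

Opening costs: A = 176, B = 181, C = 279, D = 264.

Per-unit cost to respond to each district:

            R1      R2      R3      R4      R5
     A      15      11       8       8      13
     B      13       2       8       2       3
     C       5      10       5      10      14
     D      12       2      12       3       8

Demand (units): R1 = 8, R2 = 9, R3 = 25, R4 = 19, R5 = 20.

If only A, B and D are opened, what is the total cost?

Each district is assigned to its cheapest site among the open ones.
{A, B, D}: R1→D 12·8=96, R2→B 2·9=18, R3→A 8·25=200, R4→B 2·19=38, R5→B 3·20=60. Service 412; fixed 621; total 1033.

Total cost: 1033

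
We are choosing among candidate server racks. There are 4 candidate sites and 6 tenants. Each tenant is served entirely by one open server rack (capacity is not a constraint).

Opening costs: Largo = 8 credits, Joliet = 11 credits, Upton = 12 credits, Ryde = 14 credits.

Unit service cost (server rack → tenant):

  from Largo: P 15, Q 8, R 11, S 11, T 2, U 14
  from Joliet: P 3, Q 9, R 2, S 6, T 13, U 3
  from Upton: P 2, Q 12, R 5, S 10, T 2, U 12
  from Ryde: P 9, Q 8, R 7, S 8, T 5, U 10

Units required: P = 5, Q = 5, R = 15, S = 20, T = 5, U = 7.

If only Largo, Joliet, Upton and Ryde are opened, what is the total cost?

Total cost: 276

Each tenant is assigned to its cheapest site among the open ones.
{Largo, Joliet, Upton, Ryde}: P→Upton 2·5=10, Q→Largo 8·5=40, R→Joliet 2·15=30, S→Joliet 6·20=120, T→Largo 2·5=10, U→Joliet 3·7=21. Service 231; fixed 45; total 276.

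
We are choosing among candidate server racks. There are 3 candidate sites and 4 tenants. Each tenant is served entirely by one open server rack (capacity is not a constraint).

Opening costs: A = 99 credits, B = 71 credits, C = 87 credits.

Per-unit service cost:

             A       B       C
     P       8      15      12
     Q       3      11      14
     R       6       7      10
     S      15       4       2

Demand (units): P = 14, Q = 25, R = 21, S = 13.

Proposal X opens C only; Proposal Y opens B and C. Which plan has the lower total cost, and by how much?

Proposal Y is cheaper by 67.

Proposal X: {C}: P→C 12·14=168, Q→C 14·25=350, R→C 10·21=210, S→C 2·13=26. Service 754; fixed 87; total 841.
Proposal Y: {B, C}: P→C 12·14=168, Q→B 11·25=275, R→B 7·21=147, S→C 2·13=26. Service 616; fixed 158; total 774.
Difference: |841 − 774| = 67.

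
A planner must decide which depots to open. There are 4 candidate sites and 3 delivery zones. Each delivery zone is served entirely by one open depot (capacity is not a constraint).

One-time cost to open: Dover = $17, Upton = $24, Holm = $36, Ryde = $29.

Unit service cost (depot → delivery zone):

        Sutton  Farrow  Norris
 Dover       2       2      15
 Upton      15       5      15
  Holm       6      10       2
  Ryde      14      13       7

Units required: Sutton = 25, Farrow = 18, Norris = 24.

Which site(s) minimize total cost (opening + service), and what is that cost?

Open Dover and Holm; minimum total cost 187.

For any fixed open set, each delivery zone goes to its cheapest open site; total = fixed + service.
{Dover, Holm}: Sutton→Dover 2·25=50, Farrow→Dover 2·18=36, Norris→Holm 2·24=48. Service 134; fixed 53; total 187.
{Dover, Upton, Holm}: Sutton→Dover 2·25=50, Farrow→Dover 2·18=36, Norris→Holm 2·24=48. Service 134; fixed 77; total 211.
{Dover, Holm, Ryde}: Sutton→Dover 2·25=50, Farrow→Dover 2·18=36, Norris→Holm 2·24=48. Service 134; fixed 82; total 216.
{Dover, Upton, Holm, Ryde}: service 134 + fixed 106 = 240
(All 15 nonempty subsets were checked; Dover and Holm is lowest.)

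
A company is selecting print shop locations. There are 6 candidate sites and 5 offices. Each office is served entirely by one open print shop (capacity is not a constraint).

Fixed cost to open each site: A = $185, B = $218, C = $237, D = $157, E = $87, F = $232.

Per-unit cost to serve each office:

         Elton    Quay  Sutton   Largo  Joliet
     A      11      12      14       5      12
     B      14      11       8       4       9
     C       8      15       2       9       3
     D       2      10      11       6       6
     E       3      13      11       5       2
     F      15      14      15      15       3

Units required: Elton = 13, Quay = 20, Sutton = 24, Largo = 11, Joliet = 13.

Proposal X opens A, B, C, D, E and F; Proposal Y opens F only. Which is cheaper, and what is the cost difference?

Proposal Y is cheaper by 189.

Proposal X: {A, B, C, D, E, F}: Elton→D 2·13=26, Quay→D 10·20=200, Sutton→C 2·24=48, Largo→B 4·11=44, Joliet→E 2·13=26. Service 344; fixed 1116; total 1460.
Proposal Y: {F}: Elton→F 15·13=195, Quay→F 14·20=280, Sutton→F 15·24=360, Largo→F 15·11=165, Joliet→F 3·13=39. Service 1039; fixed 232; total 1271.
Difference: |1460 − 1271| = 189.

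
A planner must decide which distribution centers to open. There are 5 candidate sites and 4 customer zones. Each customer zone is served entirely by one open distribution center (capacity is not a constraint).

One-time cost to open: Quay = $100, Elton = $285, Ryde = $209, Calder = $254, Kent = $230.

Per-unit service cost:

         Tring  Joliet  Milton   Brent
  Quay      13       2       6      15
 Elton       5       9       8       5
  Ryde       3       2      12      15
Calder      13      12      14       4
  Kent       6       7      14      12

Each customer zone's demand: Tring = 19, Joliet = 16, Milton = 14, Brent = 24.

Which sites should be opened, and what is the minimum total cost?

Open Quay and Elton; minimum total cost 716.

For any fixed open set, each customer zone goes to its cheapest open site; total = fixed + service.
{Quay, Elton}: Tring→Elton 5·19=95, Joliet→Quay 2·16=32, Milton→Quay 6·14=84, Brent→Elton 5·24=120. Service 331; fixed 385; total 716.
{Elton}: service 471 + fixed 285 = 756
{Quay, Calder}: service 459 + fixed 354 = 813
{Quay, Elton, Ryde, Calder, Kent}: service 269 + fixed 1078 = 1347
No other subset beats 716.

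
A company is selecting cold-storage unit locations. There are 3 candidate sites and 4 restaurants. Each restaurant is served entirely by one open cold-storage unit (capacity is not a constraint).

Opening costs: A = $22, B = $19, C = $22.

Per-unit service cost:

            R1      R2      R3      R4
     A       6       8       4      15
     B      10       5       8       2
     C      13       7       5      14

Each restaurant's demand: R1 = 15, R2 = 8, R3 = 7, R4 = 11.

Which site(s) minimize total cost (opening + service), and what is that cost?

Open A and B; minimum total cost 221.

For any fixed open set, each restaurant goes to its cheapest open site; total = fixed + service.
{A, B}: R1→A 6·15=90, R2→B 5·8=40, R3→A 4·7=28, R4→B 2·11=22. Service 180; fixed 41; total 221.
{A, B, C}: R1→A 6·15=90, R2→B 5·8=40, R3→A 4·7=28, R4→B 2·11=22. Service 180; fixed 63; total 243.
{B}: R1→B 10·15=150, R2→B 5·8=40, R3→B 8·7=56, R4→B 2·11=22. Service 268; fixed 19; total 287.
(All 7 nonempty subsets were checked; A and B is lowest.)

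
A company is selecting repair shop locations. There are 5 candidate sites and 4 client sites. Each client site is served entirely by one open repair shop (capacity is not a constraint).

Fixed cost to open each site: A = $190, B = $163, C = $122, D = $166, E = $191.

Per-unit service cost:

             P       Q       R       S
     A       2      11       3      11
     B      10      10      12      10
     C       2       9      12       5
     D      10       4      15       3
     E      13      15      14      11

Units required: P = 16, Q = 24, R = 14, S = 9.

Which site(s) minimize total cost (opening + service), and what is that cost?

For any fixed open set, each client site goes to its cheapest open site; total = fixed + service.
{A, D}: P→A 2·16=32, Q→D 4·24=96, R→A 3·14=42, S→D 3·9=27. Service 197; fixed 356; total 553.
{C}: P→C 2·16=32, Q→C 9·24=216, R→C 12·14=168, S→C 5·9=45. Service 461; fixed 122; total 583.
{C, D}: service 323 + fixed 288 = 611
{A, B, C, D, E}: service 197 + fixed 832 = 1029
No other subset beats 553.

Open A and D; minimum total cost 553.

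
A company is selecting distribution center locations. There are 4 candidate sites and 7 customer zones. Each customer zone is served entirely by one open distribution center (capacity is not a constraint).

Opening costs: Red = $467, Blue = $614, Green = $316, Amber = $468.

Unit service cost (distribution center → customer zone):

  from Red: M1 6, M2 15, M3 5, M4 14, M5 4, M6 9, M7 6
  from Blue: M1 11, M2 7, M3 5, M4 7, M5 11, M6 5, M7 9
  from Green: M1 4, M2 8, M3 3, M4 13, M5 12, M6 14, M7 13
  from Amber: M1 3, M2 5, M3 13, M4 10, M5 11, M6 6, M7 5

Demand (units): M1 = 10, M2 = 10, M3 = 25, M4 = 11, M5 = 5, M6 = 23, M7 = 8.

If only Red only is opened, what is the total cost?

Total cost: 1231

Each customer zone is assigned to its cheapest site among the open ones.
{Red}: M1→Red 6·10=60, M2→Red 15·10=150, M3→Red 5·25=125, M4→Red 14·11=154, M5→Red 4·5=20, M6→Red 9·23=207, M7→Red 6·8=48. Service 764; fixed 467; total 1231.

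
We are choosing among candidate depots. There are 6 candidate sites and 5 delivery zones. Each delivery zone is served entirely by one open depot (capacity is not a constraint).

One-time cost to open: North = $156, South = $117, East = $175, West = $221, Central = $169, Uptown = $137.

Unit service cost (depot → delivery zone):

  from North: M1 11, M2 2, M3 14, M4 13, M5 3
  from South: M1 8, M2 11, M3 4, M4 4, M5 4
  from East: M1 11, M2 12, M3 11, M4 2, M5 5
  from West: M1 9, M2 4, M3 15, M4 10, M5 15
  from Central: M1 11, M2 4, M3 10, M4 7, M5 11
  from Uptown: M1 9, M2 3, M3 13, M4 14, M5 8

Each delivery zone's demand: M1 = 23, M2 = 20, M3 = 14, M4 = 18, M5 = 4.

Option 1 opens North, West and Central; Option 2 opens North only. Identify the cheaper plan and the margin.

Option 1: {North, West, Central}: M1→West 9·23=207, M2→North 2·20=40, M3→Central 10·14=140, M4→Central 7·18=126, M5→North 3·4=12. Service 525; fixed 546; total 1071.
Option 2: {North}: M1→North 11·23=253, M2→North 2·20=40, M3→North 14·14=196, M4→North 13·18=234, M5→North 3·4=12. Service 735; fixed 156; total 891.
Difference: |1071 − 891| = 180.

Option 2 is cheaper by 180.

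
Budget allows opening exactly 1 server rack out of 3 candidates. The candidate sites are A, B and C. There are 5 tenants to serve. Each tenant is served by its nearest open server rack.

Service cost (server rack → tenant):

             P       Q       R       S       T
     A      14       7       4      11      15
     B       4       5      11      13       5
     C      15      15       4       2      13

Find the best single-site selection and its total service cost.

With exactly 1 open, each tenant uses its cheapest among the chosen.
{B}: P→B 4, Q→B 5, R→B 11, S→B 13, T→B 5. Service cost 38.
{C}: service cost 49
{A}: service cost 51
Among all 3 size-1 choices, {B} is lowest.

Choose B only; total service cost 38.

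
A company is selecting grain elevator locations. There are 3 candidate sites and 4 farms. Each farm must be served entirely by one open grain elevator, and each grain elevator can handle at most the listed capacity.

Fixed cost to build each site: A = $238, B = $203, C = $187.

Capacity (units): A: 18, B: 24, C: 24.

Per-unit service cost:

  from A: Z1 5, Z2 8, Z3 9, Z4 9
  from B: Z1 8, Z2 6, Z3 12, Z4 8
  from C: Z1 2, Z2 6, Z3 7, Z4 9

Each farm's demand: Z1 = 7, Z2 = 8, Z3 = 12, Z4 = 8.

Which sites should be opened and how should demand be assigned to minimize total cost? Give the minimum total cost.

Open {B, C}: Z1→C 2·7=14, Z2→B 6·8=48, Z3→C 7·12=84, Z4→B 8·8=64.
Loads: B carries 16/24, C carries 19/24. Service 210; fixed 390; total 600.
Next best feasible plan costs 642.

Minimum total cost: 600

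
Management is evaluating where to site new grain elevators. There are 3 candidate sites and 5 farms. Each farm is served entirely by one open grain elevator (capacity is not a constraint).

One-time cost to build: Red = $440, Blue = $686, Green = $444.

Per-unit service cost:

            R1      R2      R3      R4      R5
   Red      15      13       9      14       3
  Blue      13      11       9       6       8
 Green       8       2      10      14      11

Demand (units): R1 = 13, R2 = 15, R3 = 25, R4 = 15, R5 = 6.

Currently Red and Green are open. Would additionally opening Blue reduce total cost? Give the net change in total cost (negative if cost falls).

No — net change +566 (cost rises by 566).

Current service cost with {Red, Green}: 587.
Adding Blue: each farm re-picks its cheapest; new service cost 467, saving 120.
Extra fixed cost: 686. Net change = 686 − 120 = 566.
(Totals: 1471 → 2037.)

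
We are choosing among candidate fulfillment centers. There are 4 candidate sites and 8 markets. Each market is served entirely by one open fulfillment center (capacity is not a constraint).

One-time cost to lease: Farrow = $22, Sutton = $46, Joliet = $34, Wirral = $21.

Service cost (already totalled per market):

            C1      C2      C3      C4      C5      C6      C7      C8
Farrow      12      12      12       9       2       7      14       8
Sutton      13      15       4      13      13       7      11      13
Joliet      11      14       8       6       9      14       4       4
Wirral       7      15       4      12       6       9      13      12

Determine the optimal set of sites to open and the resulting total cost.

Open Farrow only; minimum total cost 98.

For any fixed open set, each market goes to its cheapest open site; total = fixed + service.
{Farrow}: C1→Farrow 12, C2→Farrow 12, C3→Farrow 12, C4→Farrow 9, C5→Farrow 2, C6→Farrow 7, C7→Farrow 14, C8→Farrow 8. Service 76; fixed 22; total 98.
{Wirral}: service 78 + fixed 21 = 99
{Joliet}: C1→Joliet 11, C2→Joliet 14, C3→Joliet 8, C4→Joliet 6, C5→Joliet 9, C6→Joliet 14, C7→Joliet 4, C8→Joliet 4. Service 70; fixed 34; total 104.
{Farrow, Sutton, Joliet, Wirral}: C1→Wirral 7, C2→Farrow 12, C3→Sutton 4, C4→Joliet 6, C5→Farrow 2, C6→Farrow 7, C7→Joliet 4, C8→Joliet 4. Service 46; fixed 123; total 169.
No other subset beats 98.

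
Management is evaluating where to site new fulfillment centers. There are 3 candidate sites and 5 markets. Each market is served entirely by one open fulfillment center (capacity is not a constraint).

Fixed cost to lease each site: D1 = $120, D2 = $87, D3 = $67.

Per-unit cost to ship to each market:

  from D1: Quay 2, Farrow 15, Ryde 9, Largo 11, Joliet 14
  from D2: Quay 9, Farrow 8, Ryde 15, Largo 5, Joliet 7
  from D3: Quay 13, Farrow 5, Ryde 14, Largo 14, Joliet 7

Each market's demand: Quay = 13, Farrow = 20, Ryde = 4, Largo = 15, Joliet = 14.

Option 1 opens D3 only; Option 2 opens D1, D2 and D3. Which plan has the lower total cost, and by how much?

Option 1: {D3}: Quay→D3 13·13=169, Farrow→D3 5·20=100, Ryde→D3 14·4=56, Largo→D3 14·15=210, Joliet→D3 7·14=98. Service 633; fixed 67; total 700.
Option 2: {D1, D2, D3}: Quay→D1 2·13=26, Farrow→D3 5·20=100, Ryde→D1 9·4=36, Largo→D2 5·15=75, Joliet→D2 7·14=98. Service 335; fixed 274; total 609.
Difference: |700 − 609| = 91.

Option 2 is cheaper by 91.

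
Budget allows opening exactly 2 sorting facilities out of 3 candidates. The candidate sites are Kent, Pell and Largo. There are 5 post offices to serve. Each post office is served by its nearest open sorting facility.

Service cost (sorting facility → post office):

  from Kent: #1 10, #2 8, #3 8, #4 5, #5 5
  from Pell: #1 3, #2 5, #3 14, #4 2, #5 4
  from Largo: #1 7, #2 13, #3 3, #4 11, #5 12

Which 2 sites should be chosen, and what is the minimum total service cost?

With exactly 2 open, each post office uses its cheapest among the chosen.
{Pell, Largo}: #1→Pell 3, #2→Pell 5, #3→Largo 3, #4→Pell 2, #5→Pell 4. Service cost 17.
{Kent, Pell}: service cost 22
{Kent, Largo}: service cost 28
Among all 3 size-2 choices, {Pell, Largo} is lowest.

Choose Pell and Largo; total service cost 17.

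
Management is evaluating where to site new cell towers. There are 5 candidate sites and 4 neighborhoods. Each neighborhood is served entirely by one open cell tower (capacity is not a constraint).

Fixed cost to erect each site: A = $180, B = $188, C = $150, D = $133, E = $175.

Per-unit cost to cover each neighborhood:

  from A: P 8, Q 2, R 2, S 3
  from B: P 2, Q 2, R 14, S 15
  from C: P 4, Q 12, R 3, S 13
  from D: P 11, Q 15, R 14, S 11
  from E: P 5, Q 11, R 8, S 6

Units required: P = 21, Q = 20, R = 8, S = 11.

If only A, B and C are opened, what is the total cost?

Total cost: 649

Each neighborhood is assigned to its cheapest site among the open ones.
{A, B, C}: P→B 2·21=42, Q→A 2·20=40, R→A 2·8=16, S→A 3·11=33. Service 131; fixed 518; total 649.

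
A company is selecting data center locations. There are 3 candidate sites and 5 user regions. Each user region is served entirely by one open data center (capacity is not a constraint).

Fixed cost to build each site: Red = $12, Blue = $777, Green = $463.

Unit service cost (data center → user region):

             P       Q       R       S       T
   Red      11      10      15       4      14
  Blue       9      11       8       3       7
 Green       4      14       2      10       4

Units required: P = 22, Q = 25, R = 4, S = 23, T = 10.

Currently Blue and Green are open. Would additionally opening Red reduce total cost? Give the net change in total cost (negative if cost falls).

Yes — net change −13 (cost falls by 13).

Current service cost with {Blue, Green}: 480.
Adding Red: each user region re-picks its cheapest; new service cost 455, saving 25.
Extra fixed cost: 12. Net change = 12 − 25 = -13.
(Totals: 1720 → 1707.)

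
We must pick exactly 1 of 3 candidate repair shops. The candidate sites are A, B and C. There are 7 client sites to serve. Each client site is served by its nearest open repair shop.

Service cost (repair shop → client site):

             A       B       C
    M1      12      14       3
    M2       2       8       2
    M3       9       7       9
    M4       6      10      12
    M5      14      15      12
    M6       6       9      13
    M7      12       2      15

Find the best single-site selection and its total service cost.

Choose A only; total service cost 61.

With exactly 1 open, each client site uses its cheapest among the chosen.
{A}: M1→A 12, M2→A 2, M3→A 9, M4→A 6, M5→A 14, M6→A 6, M7→A 12. Service cost 61.
{B}: service cost 65
{C}: service cost 66
Among all 3 size-1 choices, {A} is lowest.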